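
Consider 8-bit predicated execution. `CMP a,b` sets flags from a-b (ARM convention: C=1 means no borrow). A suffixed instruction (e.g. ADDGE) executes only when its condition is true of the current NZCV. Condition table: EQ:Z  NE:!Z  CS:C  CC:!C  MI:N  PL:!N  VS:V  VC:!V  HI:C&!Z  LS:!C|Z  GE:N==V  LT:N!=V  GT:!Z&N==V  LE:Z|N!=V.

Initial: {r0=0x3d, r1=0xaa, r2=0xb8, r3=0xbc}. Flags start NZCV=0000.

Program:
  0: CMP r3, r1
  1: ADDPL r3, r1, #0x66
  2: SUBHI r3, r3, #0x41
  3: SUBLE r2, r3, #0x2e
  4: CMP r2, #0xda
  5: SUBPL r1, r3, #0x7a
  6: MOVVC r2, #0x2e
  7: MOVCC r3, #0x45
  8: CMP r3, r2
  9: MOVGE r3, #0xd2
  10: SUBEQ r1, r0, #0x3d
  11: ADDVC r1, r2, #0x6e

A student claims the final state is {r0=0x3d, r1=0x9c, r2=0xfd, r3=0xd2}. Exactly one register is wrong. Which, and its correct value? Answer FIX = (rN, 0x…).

FIX = (r2, 0x2e)

0: ✓ CMP  NZCV=0010
1: ✓ ADDPL  r3←0x10
2: ✓ SUBHI  r3←0xcf
3: · SUBLE
4: ✓ CMP  NZCV=1000
5: · SUBPL
6: ✓ MOVVC  r2←0x2e
7: ✓ MOVCC  r3←0x45
8: ✓ CMP  NZCV=0010
9: ✓ MOVGE  r3←0xd2
10: · SUBEQ
11: ✓ ADDVC  r1←0x9c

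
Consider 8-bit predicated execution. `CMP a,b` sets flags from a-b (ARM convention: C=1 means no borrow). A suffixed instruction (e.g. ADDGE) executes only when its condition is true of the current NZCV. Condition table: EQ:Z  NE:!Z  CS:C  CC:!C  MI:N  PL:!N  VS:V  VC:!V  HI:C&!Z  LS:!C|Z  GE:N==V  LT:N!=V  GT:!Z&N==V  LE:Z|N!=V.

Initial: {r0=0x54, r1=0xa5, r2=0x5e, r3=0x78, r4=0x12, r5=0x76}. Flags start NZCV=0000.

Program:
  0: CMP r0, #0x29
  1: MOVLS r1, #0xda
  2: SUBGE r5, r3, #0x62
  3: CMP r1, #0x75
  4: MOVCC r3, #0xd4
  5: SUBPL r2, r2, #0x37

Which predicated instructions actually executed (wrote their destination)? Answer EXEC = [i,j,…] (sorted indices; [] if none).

[0] flags=0010 → (cmp)
[1] flags=0010 LS?F → skip
[2] flags=0010 GE?T → r5=0x16
[3] flags=0011 → (cmp)
[4] flags=0011 CC?F → skip
[5] flags=0011 PL?T → r2=0x27

EXEC = [2,5]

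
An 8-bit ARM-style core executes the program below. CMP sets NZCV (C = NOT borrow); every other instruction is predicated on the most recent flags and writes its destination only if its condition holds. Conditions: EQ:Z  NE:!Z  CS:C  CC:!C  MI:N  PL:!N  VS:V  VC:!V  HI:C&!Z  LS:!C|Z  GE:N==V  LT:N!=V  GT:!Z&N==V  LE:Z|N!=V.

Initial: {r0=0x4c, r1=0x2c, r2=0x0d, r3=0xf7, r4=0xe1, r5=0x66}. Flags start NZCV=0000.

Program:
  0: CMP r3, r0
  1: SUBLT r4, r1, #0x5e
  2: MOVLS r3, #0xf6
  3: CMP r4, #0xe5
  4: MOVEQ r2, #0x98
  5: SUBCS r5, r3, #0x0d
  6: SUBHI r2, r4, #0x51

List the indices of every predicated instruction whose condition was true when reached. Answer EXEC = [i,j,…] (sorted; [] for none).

0: ✓ CMP  NZCV=1010
1: ✓ SUBLT  r4←0xce
2: · MOVLS
3: ✓ CMP  NZCV=1000
4: · MOVEQ
5: · SUBCS
6: · SUBHI

EXEC = [1]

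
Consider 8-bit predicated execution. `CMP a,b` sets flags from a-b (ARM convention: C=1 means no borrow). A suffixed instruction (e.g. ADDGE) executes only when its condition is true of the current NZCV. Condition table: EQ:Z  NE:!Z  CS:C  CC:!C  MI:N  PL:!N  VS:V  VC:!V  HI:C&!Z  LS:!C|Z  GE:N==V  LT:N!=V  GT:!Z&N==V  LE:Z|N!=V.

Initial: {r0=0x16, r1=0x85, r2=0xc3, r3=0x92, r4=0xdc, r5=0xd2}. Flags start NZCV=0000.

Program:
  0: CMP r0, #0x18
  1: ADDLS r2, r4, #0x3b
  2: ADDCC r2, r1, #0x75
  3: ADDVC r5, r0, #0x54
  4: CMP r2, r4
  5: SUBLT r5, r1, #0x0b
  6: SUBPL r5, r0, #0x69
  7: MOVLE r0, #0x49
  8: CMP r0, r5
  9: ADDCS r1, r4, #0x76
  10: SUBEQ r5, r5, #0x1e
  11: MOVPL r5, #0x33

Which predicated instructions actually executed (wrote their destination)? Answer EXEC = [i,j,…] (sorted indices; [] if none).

EXEC = [1,2,3,6,11]

[0] flags=1000 → (cmp)
[1] flags=1000 LS?T → r2=0x17
[2] flags=1000 CC?T → r2=0xfa
[3] flags=1000 VC?T → r5=0x6a
[4] flags=0010 → (cmp)
[5] flags=0010 LT?F → skip
[6] flags=0010 PL?T → r5=0xad
[7] flags=0010 LE?F → skip
[8] flags=0000 → (cmp)
[9] flags=0000 CS?F → skip
[10] flags=0000 EQ?F → skip
[11] flags=0000 PL?T → r5=0x33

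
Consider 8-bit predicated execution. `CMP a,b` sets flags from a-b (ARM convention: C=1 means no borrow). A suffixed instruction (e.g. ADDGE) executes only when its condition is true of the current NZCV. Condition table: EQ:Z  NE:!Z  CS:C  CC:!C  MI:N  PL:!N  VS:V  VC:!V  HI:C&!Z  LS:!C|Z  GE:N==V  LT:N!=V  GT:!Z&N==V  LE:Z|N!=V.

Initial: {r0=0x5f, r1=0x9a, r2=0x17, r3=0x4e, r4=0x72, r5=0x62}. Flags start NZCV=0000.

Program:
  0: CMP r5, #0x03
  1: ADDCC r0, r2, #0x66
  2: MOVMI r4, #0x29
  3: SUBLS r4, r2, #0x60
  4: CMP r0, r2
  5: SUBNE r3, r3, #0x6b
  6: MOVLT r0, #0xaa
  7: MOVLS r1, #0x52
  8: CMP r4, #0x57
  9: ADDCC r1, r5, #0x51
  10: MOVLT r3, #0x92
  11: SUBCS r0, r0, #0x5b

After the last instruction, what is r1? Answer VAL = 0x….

VAL = 0x9a

[0] flags=0010 → (cmp)
[1] flags=0010 CC?F → skip
[2] flags=0010 MI?F → skip
[3] flags=0010 LS?F → skip
[4] flags=0010 → (cmp)
[5] flags=0010 NE?T → r3=0xe3
[6] flags=0010 LT?F → skip
[7] flags=0010 LS?F → skip
[8] flags=0010 → (cmp)
[9] flags=0010 CC?F → skip
[10] flags=0010 LT?F → skip
[11] flags=0010 CS?T → r0=0x04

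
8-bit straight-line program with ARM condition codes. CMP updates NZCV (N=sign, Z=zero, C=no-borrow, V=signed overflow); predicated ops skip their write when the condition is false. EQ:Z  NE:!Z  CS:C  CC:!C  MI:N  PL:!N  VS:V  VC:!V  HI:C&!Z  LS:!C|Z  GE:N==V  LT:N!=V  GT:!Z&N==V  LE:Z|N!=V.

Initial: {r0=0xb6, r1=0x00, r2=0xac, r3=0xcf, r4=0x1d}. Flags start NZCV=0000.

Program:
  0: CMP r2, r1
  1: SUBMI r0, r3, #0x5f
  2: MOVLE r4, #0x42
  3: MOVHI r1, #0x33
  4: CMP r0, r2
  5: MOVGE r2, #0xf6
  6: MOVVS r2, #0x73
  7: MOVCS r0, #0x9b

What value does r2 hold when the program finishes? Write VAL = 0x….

0: ✓ CMP  NZCV=1010
1: ✓ SUBMI  r0←0x70
2: ✓ MOVLE  r4←0x42
3: ✓ MOVHI  r1←0x33
4: ✓ CMP  NZCV=1001
5: ✓ MOVGE  r2←0xf6
6: ✓ MOVVS  r2←0x73
7: · MOVCS

VAL = 0x73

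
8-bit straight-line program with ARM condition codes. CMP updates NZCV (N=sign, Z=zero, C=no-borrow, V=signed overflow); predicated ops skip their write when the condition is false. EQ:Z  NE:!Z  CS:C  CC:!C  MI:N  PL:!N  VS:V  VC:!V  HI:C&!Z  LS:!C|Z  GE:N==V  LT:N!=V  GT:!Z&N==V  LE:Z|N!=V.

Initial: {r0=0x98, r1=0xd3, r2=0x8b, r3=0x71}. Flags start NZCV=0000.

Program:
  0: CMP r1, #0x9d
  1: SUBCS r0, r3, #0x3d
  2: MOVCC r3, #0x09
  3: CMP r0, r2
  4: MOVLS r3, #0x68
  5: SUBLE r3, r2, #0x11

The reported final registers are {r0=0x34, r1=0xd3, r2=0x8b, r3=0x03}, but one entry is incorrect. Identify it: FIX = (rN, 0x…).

0: ✓ CMP  NZCV=0010
1: ✓ SUBCS  r0←0x34
2: · MOVCC
3: ✓ CMP  NZCV=1001
4: ✓ MOVLS  r3←0x68
5: · SUBLE

FIX = (r3, 0x68)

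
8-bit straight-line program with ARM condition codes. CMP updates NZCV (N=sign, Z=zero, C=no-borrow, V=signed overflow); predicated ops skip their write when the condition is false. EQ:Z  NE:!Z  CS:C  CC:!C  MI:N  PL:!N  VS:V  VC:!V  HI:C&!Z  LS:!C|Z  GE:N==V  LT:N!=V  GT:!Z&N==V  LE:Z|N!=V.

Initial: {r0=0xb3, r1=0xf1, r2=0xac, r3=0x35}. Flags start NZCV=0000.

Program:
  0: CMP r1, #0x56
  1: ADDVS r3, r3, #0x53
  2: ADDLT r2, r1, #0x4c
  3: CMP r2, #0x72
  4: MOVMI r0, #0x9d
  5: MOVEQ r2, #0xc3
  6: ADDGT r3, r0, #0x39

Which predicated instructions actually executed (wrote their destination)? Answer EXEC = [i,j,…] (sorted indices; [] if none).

[0] flags=1010 → (cmp)
[1] flags=1010 VS?F → skip
[2] flags=1010 LT?T → r2=0x3d
[3] flags=1000 → (cmp)
[4] flags=1000 MI?T → r0=0x9d
[5] flags=1000 EQ?F → skip
[6] flags=1000 GT?F → skip

EXEC = [2,4]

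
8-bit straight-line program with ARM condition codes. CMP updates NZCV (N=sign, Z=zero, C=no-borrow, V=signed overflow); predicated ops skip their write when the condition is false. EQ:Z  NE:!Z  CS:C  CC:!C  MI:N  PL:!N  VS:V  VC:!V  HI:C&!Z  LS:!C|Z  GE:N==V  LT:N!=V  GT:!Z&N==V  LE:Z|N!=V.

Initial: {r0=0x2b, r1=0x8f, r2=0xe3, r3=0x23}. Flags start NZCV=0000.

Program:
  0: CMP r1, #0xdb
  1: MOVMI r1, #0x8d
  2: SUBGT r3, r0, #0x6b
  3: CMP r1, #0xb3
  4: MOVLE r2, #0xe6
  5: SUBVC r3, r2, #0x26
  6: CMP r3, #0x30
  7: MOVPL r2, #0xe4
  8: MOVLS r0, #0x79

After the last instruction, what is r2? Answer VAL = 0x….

VAL = 0xe6

[0] flags=1000 → (cmp)
[1] flags=1000 MI?T → r1=0x8d
[2] flags=1000 GT?F → skip
[3] flags=1000 → (cmp)
[4] flags=1000 LE?T → r2=0xe6
[5] flags=1000 VC?T → r3=0xc0
[6] flags=1010 → (cmp)
[7] flags=1010 PL?F → skip
[8] flags=1010 LS?F → skip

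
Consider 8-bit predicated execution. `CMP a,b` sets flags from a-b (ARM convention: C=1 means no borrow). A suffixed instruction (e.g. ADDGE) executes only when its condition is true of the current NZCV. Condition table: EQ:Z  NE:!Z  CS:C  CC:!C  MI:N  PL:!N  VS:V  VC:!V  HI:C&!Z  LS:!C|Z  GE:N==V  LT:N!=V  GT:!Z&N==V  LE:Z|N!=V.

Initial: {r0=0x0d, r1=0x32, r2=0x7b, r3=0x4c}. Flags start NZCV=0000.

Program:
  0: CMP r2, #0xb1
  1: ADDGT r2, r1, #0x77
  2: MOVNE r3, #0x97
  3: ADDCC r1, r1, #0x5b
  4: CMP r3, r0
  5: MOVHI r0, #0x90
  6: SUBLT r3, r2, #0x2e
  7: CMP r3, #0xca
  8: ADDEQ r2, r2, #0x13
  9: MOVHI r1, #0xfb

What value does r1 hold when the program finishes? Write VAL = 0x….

0: ✓ CMP  NZCV=1001
1: ✓ ADDGT  r2←0xa9
2: ✓ MOVNE  r3←0x97
3: ✓ ADDCC  r1←0x8d
4: ✓ CMP  NZCV=1010
5: ✓ MOVHI  r0←0x90
6: ✓ SUBLT  r3←0x7b
7: ✓ CMP  NZCV=1001
8: · ADDEQ
9: · MOVHI

VAL = 0x8d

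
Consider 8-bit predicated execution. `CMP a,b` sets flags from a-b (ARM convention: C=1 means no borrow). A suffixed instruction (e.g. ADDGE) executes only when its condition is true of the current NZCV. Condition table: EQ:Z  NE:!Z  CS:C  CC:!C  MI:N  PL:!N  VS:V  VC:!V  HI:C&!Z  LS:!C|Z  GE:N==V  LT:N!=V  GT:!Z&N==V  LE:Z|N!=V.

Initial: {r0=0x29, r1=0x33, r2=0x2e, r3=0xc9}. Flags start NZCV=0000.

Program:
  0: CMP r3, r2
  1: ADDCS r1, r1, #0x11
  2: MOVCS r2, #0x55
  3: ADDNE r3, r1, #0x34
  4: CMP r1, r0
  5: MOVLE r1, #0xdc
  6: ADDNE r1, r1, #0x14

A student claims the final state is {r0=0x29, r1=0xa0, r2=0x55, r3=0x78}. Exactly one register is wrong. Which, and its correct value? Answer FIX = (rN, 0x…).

0: ✓ CMP  NZCV=1010
1: ✓ ADDCS  r1←0x44
2: ✓ MOVCS  r2←0x55
3: ✓ ADDNE  r3←0x78
4: ✓ CMP  NZCV=0010
5: · MOVLE
6: ✓ ADDNE  r1←0x58

FIX = (r1, 0x58)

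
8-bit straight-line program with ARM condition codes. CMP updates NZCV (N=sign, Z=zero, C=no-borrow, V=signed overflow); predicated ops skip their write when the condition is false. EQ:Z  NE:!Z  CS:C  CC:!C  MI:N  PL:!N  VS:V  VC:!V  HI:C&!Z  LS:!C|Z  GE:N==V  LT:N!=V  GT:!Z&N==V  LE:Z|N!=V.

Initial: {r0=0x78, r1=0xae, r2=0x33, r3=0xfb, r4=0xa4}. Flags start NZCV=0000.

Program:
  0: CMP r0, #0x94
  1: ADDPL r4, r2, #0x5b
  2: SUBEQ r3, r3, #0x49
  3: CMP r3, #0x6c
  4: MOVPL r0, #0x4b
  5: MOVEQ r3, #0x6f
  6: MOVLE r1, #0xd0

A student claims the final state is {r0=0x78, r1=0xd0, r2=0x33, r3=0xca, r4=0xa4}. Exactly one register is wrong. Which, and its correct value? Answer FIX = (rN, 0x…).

FIX = (r3, 0xfb)

[0] flags=1001 → (cmp)
[1] flags=1001 PL?F → skip
[2] flags=1001 EQ?F → skip
[3] flags=1010 → (cmp)
[4] flags=1010 PL?F → skip
[5] flags=1010 EQ?F → skip
[6] flags=1010 LE?T → r1=0xd0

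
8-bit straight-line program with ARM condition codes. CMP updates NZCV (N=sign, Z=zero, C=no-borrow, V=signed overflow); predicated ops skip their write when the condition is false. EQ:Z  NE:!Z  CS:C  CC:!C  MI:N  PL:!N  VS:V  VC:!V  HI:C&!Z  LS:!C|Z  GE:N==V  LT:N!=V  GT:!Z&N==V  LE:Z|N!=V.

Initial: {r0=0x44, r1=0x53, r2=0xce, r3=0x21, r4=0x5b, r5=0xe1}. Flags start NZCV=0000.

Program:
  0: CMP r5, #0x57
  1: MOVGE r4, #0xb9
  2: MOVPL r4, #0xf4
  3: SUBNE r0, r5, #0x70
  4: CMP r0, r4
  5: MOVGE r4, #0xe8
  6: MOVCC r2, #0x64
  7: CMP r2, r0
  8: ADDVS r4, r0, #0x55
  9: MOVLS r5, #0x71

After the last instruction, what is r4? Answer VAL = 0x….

0: ✓ CMP  NZCV=1010
1: · MOVGE
2: · MOVPL
3: ✓ SUBNE  r0←0x71
4: ✓ CMP  NZCV=0010
5: ✓ MOVGE  r4←0xe8
6: · MOVCC
7: ✓ CMP  NZCV=0011
8: ✓ ADDVS  r4←0xc6
9: · MOVLS

VAL = 0xc6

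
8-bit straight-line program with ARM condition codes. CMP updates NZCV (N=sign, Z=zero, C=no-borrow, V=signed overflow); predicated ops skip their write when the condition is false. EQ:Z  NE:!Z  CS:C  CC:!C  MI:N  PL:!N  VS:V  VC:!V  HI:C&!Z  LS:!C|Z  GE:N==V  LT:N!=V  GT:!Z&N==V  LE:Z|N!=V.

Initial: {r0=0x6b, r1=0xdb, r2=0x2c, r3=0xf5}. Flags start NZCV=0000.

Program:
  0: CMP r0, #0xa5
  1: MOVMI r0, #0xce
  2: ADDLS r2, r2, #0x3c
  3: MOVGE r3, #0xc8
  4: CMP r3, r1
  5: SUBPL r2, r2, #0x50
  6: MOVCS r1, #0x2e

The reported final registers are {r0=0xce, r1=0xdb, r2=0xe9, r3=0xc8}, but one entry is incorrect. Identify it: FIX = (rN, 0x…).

[0] flags=1001 → (cmp)
[1] flags=1001 MI?T → r0=0xce
[2] flags=1001 LS?T → r2=0x68
[3] flags=1001 GE?T → r3=0xc8
[4] flags=1000 → (cmp)
[5] flags=1000 PL?F → skip
[6] flags=1000 CS?F → skip

FIX = (r2, 0x68)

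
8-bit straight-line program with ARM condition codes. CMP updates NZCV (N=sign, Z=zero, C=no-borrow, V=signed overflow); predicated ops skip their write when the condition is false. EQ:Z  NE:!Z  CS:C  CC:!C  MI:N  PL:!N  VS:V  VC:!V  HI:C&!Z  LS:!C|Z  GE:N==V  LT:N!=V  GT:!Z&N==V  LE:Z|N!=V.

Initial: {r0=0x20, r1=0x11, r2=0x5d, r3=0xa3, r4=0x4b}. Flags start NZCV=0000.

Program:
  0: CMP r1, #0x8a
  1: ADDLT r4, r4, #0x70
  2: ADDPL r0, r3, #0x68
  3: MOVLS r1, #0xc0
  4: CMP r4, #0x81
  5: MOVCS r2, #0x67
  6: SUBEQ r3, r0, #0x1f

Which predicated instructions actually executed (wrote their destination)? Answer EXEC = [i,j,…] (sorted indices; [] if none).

EXEC = [3]

[0] flags=1001 → (cmp)
[1] flags=1001 LT?F → skip
[2] flags=1001 PL?F → skip
[3] flags=1001 LS?T → r1=0xc0
[4] flags=1001 → (cmp)
[5] flags=1001 CS?F → skip
[6] flags=1001 EQ?F → skip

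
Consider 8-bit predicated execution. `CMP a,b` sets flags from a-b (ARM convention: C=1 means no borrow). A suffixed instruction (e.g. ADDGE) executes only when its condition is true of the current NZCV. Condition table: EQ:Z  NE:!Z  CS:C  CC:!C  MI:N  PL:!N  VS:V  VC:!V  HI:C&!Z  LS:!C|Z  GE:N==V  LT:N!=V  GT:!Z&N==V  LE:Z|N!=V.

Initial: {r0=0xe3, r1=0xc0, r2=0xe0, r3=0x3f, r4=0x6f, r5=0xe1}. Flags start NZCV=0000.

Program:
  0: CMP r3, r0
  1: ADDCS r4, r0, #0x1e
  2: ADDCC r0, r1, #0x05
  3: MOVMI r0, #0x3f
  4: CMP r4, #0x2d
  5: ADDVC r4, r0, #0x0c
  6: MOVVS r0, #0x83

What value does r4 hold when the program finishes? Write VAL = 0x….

0: ✓ CMP  NZCV=0000
1: · ADDCS
2: ✓ ADDCC  r0←0xc5
3: · MOVMI
4: ✓ CMP  NZCV=0010
5: ✓ ADDVC  r4←0xd1
6: · MOVVS

VAL = 0xd1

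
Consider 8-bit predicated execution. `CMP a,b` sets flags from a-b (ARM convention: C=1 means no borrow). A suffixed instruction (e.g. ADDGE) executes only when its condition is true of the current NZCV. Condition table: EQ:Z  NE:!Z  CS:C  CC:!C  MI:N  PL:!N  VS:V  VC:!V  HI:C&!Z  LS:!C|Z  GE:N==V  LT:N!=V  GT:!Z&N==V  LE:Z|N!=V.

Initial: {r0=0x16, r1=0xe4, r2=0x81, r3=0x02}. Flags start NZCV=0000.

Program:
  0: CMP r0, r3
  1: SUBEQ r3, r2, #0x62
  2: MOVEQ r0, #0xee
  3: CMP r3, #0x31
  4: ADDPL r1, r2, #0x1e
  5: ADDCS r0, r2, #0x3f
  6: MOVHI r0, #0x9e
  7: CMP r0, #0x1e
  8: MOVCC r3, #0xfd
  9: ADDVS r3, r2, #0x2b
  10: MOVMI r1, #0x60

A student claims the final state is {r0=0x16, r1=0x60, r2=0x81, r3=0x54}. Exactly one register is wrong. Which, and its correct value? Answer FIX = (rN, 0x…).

[0] flags=0010 → (cmp)
[1] flags=0010 EQ?F → skip
[2] flags=0010 EQ?F → skip
[3] flags=1000 → (cmp)
[4] flags=1000 PL?F → skip
[5] flags=1000 CS?F → skip
[6] flags=1000 HI?F → skip
[7] flags=1000 → (cmp)
[8] flags=1000 CC?T → r3=0xfd
[9] flags=1000 VS?F → skip
[10] flags=1000 MI?T → r1=0x60

FIX = (r3, 0xfd)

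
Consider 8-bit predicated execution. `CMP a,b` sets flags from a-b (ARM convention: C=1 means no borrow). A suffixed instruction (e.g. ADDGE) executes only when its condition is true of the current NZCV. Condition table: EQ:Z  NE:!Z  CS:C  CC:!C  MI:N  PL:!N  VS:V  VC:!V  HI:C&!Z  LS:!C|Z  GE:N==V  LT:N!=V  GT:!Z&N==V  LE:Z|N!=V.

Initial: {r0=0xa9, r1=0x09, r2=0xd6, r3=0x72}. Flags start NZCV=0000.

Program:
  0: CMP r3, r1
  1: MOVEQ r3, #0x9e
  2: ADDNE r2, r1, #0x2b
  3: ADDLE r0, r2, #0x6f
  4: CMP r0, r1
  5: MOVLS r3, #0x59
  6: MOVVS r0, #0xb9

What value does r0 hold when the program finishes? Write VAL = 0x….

VAL = 0xa9

[0] flags=0010 → (cmp)
[1] flags=0010 EQ?F → skip
[2] flags=0010 NE?T → r2=0x34
[3] flags=0010 LE?F → skip
[4] flags=1010 → (cmp)
[5] flags=1010 LS?F → skip
[6] flags=1010 VS?F → skip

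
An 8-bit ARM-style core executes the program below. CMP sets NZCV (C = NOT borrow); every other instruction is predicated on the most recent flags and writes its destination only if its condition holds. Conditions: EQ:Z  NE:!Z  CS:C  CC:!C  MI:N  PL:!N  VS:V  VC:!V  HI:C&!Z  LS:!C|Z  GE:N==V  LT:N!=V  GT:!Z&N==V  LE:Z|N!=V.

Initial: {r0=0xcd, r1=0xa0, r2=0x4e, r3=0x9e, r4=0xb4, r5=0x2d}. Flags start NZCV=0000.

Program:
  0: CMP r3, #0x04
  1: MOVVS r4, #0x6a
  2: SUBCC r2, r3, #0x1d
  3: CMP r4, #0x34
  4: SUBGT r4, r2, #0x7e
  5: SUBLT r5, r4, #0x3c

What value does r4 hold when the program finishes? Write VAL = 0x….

VAL = 0xb4

[0] flags=1010 → (cmp)
[1] flags=1010 VS?F → skip
[2] flags=1010 CC?F → skip
[3] flags=1010 → (cmp)
[4] flags=1010 GT?F → skip
[5] flags=1010 LT?T → r5=0x78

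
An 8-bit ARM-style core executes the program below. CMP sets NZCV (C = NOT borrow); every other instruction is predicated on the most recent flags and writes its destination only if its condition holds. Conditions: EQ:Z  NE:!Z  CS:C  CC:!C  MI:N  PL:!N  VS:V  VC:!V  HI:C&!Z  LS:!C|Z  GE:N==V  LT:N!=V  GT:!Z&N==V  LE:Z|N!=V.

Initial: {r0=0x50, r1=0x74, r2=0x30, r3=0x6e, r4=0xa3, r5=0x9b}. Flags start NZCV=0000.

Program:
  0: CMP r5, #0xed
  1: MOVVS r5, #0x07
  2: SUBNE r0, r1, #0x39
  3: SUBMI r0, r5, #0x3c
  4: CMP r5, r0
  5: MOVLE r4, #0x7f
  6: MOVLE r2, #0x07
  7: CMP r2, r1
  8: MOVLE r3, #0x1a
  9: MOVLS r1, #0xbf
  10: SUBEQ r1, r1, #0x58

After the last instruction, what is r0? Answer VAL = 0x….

0: ✓ CMP  NZCV=1000
1: · MOVVS
2: ✓ SUBNE  r0←0x3b
3: ✓ SUBMI  r0←0x5f
4: ✓ CMP  NZCV=0011
5: ✓ MOVLE  r4←0x7f
6: ✓ MOVLE  r2←0x07
7: ✓ CMP  NZCV=1000
8: ✓ MOVLE  r3←0x1a
9: ✓ MOVLS  r1←0xbf
10: · SUBEQ

VAL = 0x5f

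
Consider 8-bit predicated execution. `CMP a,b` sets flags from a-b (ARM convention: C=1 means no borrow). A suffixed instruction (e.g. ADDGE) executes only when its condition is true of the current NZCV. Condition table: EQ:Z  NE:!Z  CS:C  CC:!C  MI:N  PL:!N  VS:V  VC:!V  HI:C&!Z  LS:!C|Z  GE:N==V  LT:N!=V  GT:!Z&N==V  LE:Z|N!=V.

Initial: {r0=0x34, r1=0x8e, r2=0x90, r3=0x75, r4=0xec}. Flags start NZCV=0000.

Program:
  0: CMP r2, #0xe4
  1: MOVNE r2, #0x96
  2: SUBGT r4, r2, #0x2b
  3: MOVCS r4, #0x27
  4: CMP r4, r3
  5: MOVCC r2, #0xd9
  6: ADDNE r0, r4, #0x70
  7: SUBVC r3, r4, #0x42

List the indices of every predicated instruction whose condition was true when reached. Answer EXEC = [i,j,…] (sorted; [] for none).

0: ✓ CMP  NZCV=1000
1: ✓ MOVNE  r2←0x96
2: · SUBGT
3: · MOVCS
4: ✓ CMP  NZCV=0011
5: · MOVCC
6: ✓ ADDNE  r0←0x5c
7: · SUBVC

EXEC = [1,6]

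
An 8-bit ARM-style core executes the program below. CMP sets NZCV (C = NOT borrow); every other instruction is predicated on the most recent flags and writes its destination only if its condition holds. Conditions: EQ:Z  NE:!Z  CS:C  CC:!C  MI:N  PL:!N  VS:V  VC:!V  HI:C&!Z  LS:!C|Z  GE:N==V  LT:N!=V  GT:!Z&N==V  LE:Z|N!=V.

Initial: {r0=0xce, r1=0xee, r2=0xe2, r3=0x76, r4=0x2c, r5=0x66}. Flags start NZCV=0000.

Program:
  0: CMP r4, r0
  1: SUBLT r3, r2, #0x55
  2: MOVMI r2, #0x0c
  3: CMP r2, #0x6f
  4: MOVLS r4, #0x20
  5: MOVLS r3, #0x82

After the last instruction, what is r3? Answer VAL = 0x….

0: ✓ CMP  NZCV=0000
1: · SUBLT
2: · MOVMI
3: ✓ CMP  NZCV=0011
4: · MOVLS
5: · MOVLS

VAL = 0x76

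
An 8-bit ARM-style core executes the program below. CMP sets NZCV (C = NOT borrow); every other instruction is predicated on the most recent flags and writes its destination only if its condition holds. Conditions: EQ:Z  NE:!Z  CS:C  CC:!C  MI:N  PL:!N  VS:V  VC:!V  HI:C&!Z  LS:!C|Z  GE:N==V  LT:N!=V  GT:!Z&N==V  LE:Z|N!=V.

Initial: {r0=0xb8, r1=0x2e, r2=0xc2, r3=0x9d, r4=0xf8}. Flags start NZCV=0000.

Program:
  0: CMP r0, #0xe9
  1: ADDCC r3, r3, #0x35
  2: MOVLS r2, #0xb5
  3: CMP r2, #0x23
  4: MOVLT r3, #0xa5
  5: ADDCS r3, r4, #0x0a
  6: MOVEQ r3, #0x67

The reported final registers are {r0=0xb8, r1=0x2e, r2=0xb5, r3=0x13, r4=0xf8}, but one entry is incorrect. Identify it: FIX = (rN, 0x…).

FIX = (r3, 0x02)

[0] flags=1000 → (cmp)
[1] flags=1000 CC?T → r3=0xd2
[2] flags=1000 LS?T → r2=0xb5
[3] flags=1010 → (cmp)
[4] flags=1010 LT?T → r3=0xa5
[5] flags=1010 CS?T → r3=0x02
[6] flags=1010 EQ?F → skip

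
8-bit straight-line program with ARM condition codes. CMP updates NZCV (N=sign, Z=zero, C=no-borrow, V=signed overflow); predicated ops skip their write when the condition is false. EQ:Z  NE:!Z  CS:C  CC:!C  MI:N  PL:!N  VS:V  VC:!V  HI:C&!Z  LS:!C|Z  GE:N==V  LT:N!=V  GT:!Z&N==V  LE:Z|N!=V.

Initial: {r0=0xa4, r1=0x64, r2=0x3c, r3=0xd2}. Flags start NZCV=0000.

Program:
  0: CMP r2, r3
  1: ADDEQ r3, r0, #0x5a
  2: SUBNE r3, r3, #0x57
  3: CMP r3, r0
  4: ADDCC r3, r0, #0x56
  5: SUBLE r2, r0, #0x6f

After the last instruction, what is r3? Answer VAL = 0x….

0: ✓ CMP  NZCV=0000
1: · ADDEQ
2: ✓ SUBNE  r3←0x7b
3: ✓ CMP  NZCV=1001
4: ✓ ADDCC  r3←0xfa
5: · SUBLE

VAL = 0xfa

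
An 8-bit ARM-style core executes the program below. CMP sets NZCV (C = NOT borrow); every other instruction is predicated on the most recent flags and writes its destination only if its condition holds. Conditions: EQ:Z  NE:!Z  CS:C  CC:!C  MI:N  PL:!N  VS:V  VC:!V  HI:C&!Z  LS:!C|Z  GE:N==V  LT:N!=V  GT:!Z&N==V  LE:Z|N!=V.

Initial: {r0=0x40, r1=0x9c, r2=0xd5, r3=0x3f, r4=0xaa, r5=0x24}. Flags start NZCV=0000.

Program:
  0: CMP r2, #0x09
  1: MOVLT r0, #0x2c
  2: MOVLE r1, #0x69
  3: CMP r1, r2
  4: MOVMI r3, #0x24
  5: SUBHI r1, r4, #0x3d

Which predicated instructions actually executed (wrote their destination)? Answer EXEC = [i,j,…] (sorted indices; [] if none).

[0] flags=1010 → (cmp)
[1] flags=1010 LT?T → r0=0x2c
[2] flags=1010 LE?T → r1=0x69
[3] flags=1001 → (cmp)
[4] flags=1001 MI?T → r3=0x24
[5] flags=1001 HI?F → skip

EXEC = [1,2,4]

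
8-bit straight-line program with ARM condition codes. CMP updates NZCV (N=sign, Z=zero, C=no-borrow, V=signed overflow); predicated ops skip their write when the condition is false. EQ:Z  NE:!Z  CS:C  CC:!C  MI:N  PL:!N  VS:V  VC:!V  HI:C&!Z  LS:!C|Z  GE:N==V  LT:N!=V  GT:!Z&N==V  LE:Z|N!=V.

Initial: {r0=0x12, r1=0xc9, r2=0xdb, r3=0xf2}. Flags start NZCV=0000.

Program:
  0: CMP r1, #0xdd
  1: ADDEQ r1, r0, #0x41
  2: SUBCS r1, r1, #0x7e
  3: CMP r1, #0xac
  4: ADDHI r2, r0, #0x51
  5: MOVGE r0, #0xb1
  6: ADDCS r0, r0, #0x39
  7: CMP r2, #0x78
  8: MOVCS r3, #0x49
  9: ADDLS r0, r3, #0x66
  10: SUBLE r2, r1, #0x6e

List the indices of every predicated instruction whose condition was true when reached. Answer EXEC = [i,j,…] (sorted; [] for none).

EXEC = [4,5,6,9,10]

[0] flags=1000 → (cmp)
[1] flags=1000 EQ?F → skip
[2] flags=1000 CS?F → skip
[3] flags=0010 → (cmp)
[4] flags=0010 HI?T → r2=0x63
[5] flags=0010 GE?T → r0=0xb1
[6] flags=0010 CS?T → r0=0xea
[7] flags=1000 → (cmp)
[8] flags=1000 CS?F → skip
[9] flags=1000 LS?T → r0=0x58
[10] flags=1000 LE?T → r2=0x5b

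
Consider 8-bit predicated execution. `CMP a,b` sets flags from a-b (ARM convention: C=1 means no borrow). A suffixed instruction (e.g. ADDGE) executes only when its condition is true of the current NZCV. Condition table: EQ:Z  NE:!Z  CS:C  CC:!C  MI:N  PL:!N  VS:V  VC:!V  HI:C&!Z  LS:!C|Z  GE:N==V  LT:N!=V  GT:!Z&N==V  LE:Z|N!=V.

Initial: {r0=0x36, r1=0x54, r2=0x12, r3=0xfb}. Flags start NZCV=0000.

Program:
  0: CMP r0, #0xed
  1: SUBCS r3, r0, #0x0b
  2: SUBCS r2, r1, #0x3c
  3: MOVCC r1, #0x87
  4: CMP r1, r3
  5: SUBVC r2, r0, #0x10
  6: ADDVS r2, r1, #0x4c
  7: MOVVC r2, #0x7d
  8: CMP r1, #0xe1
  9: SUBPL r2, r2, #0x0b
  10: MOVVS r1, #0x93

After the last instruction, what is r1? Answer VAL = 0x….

0: ✓ CMP  NZCV=0000
1: · SUBCS
2: · SUBCS
3: ✓ MOVCC  r1←0x87
4: ✓ CMP  NZCV=1000
5: ✓ SUBVC  r2←0x26
6: · ADDVS
7: ✓ MOVVC  r2←0x7d
8: ✓ CMP  NZCV=1000
9: · SUBPL
10: · MOVVS

VAL = 0x87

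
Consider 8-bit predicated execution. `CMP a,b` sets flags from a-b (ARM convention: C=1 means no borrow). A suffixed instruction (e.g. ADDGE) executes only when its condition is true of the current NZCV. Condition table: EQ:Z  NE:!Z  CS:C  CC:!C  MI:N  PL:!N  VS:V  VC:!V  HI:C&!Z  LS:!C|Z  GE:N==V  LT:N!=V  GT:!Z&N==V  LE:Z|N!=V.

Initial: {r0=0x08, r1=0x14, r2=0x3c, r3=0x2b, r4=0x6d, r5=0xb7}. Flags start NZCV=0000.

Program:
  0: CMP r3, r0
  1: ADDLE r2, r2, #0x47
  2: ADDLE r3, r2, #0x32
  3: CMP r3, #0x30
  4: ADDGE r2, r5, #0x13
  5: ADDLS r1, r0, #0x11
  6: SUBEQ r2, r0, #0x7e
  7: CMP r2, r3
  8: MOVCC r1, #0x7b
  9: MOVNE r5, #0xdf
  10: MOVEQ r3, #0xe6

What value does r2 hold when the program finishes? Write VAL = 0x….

VAL = 0x3c

[0] flags=0010 → (cmp)
[1] flags=0010 LE?F → skip
[2] flags=0010 LE?F → skip
[3] flags=1000 → (cmp)
[4] flags=1000 GE?F → skip
[5] flags=1000 LS?T → r1=0x19
[6] flags=1000 EQ?F → skip
[7] flags=0010 → (cmp)
[8] flags=0010 CC?F → skip
[9] flags=0010 NE?T → r5=0xdf
[10] flags=0010 EQ?F → skip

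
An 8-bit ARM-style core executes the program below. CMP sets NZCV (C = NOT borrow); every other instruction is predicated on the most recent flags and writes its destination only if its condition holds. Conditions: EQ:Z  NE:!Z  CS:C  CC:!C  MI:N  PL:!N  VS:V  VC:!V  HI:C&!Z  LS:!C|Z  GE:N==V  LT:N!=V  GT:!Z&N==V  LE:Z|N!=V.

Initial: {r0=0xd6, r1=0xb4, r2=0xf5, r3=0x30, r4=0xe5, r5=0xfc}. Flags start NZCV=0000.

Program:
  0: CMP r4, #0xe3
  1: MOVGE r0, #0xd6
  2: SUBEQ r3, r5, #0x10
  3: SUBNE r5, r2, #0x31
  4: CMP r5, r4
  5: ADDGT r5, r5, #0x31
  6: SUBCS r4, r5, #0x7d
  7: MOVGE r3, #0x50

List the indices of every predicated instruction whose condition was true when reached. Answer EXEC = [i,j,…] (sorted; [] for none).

EXEC = [1,3]

[0] flags=0010 → (cmp)
[1] flags=0010 GE?T → r0=0xd6
[2] flags=0010 EQ?F → skip
[3] flags=0010 NE?T → r5=0xc4
[4] flags=1000 → (cmp)
[5] flags=1000 GT?F → skip
[6] flags=1000 CS?F → skip
[7] flags=1000 GE?F → skip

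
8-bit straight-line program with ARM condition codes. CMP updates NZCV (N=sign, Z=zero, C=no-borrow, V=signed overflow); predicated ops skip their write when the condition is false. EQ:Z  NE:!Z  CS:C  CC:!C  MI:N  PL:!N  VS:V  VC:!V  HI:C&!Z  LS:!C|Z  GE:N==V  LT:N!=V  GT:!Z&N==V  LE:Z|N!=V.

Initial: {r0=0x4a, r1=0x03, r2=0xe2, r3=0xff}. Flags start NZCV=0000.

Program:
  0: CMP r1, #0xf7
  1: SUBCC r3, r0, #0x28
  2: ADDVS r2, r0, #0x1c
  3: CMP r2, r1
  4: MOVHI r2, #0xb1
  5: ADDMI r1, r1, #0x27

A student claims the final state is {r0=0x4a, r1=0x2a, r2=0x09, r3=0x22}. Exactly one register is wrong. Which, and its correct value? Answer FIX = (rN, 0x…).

FIX = (r2, 0xb1)

0: ✓ CMP  NZCV=0000
1: ✓ SUBCC  r3←0x22
2: · ADDVS
3: ✓ CMP  NZCV=1010
4: ✓ MOVHI  r2←0xb1
5: ✓ ADDMI  r1←0x2a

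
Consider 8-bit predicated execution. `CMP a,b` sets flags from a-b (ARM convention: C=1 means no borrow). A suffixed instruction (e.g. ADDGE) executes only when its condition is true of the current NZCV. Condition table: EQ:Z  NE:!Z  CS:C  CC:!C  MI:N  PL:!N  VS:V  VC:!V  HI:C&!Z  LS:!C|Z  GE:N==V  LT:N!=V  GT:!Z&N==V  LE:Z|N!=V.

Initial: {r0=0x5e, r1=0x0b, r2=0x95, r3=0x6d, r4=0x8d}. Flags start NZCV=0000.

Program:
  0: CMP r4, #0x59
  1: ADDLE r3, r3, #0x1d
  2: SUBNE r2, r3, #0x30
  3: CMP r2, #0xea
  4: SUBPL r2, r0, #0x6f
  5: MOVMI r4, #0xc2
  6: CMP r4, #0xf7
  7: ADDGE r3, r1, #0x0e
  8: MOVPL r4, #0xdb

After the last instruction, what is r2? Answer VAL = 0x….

VAL = 0xef

[0] flags=0011 → (cmp)
[1] flags=0011 LE?T → r3=0x8a
[2] flags=0011 NE?T → r2=0x5a
[3] flags=0000 → (cmp)
[4] flags=0000 PL?T → r2=0xef
[5] flags=0000 MI?F → skip
[6] flags=1000 → (cmp)
[7] flags=1000 GE?F → skip
[8] flags=1000 PL?F → skip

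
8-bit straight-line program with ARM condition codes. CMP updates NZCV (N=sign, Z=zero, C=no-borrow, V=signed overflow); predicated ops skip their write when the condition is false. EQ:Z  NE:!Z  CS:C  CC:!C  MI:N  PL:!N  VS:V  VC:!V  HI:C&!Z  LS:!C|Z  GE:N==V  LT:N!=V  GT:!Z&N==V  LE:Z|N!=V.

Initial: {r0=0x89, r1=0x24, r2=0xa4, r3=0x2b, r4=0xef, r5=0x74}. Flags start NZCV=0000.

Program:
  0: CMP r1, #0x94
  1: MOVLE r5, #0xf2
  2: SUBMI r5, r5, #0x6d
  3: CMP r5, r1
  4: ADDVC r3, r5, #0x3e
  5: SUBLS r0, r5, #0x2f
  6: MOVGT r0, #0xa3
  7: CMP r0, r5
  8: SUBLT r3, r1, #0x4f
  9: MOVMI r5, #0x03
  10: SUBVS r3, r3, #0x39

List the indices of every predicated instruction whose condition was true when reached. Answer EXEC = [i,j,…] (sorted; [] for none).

EXEC = [2,4,5,8,9]

0: ✓ CMP  NZCV=1001
1: · MOVLE
2: ✓ SUBMI  r5←0x07
3: ✓ CMP  NZCV=1000
4: ✓ ADDVC  r3←0x45
5: ✓ SUBLS  r0←0xd8
6: · MOVGT
7: ✓ CMP  NZCV=1010
8: ✓ SUBLT  r3←0xd5
9: ✓ MOVMI  r5←0x03
10: · SUBVS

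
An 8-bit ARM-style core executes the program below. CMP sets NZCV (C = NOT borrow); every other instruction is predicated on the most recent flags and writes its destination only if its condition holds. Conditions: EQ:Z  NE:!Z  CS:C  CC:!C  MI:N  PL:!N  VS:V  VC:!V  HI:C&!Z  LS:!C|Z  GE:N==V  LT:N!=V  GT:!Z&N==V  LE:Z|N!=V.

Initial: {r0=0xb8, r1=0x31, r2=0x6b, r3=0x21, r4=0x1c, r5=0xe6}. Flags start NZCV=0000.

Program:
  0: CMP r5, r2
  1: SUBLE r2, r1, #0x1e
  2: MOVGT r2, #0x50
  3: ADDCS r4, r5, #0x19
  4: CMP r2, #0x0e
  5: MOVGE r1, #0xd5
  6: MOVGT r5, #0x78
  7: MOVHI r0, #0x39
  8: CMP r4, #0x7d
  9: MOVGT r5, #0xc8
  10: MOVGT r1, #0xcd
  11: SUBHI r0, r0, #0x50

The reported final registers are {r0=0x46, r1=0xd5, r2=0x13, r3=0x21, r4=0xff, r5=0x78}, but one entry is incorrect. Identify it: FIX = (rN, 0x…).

FIX = (r0, 0xe9)

0: ✓ CMP  NZCV=0011
1: ✓ SUBLE  r2←0x13
2: · MOVGT
3: ✓ ADDCS  r4←0xff
4: ✓ CMP  NZCV=0010
5: ✓ MOVGE  r1←0xd5
6: ✓ MOVGT  r5←0x78
7: ✓ MOVHI  r0←0x39
8: ✓ CMP  NZCV=1010
9: · MOVGT
10: · MOVGT
11: ✓ SUBHI  r0←0xe9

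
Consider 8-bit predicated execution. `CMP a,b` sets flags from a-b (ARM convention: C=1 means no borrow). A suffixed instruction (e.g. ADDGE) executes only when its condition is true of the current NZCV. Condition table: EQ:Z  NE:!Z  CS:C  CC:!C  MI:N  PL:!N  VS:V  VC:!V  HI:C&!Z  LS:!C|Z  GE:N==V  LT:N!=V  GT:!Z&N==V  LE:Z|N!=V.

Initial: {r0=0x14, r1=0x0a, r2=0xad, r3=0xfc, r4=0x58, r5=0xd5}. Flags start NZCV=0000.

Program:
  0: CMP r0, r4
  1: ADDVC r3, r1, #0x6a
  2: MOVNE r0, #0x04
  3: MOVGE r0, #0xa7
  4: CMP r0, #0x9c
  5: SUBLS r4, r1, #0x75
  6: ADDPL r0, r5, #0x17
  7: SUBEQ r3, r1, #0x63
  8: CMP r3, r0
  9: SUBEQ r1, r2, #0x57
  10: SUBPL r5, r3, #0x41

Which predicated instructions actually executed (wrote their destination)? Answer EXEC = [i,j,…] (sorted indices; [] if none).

EXEC = [1,2,5,6]

[0] flags=1000 → (cmp)
[1] flags=1000 VC?T → r3=0x74
[2] flags=1000 NE?T → r0=0x04
[3] flags=1000 GE?F → skip
[4] flags=0000 → (cmp)
[5] flags=0000 LS?T → r4=0x95
[6] flags=0000 PL?T → r0=0xec
[7] flags=0000 EQ?F → skip
[8] flags=1001 → (cmp)
[9] flags=1001 EQ?F → skip
[10] flags=1001 PL?F → skip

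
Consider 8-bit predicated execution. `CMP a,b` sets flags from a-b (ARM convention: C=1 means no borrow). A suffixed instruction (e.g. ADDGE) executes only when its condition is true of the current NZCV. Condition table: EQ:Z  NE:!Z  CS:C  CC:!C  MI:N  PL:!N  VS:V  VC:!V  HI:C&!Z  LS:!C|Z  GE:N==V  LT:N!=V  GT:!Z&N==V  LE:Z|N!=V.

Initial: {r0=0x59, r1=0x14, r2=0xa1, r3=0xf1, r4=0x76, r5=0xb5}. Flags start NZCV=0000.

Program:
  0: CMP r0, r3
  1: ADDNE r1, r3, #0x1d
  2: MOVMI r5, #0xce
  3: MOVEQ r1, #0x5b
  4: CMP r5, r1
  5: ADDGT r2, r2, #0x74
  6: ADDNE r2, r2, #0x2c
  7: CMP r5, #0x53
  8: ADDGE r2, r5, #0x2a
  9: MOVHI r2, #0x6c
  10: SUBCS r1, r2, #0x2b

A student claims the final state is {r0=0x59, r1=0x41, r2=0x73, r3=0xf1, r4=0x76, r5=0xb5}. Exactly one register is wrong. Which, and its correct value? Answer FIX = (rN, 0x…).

[0] flags=0000 → (cmp)
[1] flags=0000 NE?T → r1=0x0e
[2] flags=0000 MI?F → skip
[3] flags=0000 EQ?F → skip
[4] flags=1010 → (cmp)
[5] flags=1010 GT?F → skip
[6] flags=1010 NE?T → r2=0xcd
[7] flags=0011 → (cmp)
[8] flags=0011 GE?F → skip
[9] flags=0011 HI?T → r2=0x6c
[10] flags=0011 CS?T → r1=0x41

FIX = (r2, 0x6c)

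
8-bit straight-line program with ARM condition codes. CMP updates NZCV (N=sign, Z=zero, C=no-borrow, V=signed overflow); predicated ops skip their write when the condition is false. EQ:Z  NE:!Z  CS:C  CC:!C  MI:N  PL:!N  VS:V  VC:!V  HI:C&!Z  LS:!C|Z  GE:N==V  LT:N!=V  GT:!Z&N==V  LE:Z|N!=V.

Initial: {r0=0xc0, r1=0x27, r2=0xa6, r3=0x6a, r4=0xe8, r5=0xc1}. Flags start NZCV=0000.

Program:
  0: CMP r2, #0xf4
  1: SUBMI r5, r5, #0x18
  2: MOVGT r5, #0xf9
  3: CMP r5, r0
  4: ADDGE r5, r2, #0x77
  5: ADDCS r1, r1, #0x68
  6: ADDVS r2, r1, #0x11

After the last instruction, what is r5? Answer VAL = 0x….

[0] flags=1000 → (cmp)
[1] flags=1000 MI?T → r5=0xa9
[2] flags=1000 GT?F → skip
[3] flags=1000 → (cmp)
[4] flags=1000 GE?F → skip
[5] flags=1000 CS?F → skip
[6] flags=1000 VS?F → skip

VAL = 0xa9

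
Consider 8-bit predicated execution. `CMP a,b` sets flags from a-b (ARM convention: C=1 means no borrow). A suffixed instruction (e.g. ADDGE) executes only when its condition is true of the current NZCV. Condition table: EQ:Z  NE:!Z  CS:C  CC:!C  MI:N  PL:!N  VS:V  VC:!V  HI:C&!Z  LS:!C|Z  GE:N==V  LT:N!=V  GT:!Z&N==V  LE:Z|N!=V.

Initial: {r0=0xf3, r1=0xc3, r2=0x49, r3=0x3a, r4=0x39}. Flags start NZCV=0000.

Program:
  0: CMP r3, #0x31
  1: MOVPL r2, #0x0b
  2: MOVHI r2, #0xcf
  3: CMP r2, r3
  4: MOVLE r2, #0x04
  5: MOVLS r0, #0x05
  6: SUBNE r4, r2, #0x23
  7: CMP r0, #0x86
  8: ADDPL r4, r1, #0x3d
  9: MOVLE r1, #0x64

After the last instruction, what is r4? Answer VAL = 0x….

VAL = 0x00

0: ✓ CMP  NZCV=0010
1: ✓ MOVPL  r2←0x0b
2: ✓ MOVHI  r2←0xcf
3: ✓ CMP  NZCV=1010
4: ✓ MOVLE  r2←0x04
5: · MOVLS
6: ✓ SUBNE  r4←0xe1
7: ✓ CMP  NZCV=0010
8: ✓ ADDPL  r4←0x00
9: · MOVLE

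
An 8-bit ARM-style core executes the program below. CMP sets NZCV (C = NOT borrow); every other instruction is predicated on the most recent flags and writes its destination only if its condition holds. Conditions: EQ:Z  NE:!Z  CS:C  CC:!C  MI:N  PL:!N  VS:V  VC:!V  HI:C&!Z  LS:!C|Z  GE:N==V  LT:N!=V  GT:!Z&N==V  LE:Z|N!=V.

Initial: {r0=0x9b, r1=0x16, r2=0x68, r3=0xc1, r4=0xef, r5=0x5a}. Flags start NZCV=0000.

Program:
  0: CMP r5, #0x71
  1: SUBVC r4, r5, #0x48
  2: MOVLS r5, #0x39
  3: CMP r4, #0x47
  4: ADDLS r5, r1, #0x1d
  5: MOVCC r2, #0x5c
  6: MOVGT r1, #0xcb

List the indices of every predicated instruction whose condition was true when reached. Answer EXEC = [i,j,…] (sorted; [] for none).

0: ✓ CMP  NZCV=1000
1: ✓ SUBVC  r4←0x12
2: ✓ MOVLS  r5←0x39
3: ✓ CMP  NZCV=1000
4: ✓ ADDLS  r5←0x33
5: ✓ MOVCC  r2←0x5c
6: · MOVGT

EXEC = [1,2,4,5]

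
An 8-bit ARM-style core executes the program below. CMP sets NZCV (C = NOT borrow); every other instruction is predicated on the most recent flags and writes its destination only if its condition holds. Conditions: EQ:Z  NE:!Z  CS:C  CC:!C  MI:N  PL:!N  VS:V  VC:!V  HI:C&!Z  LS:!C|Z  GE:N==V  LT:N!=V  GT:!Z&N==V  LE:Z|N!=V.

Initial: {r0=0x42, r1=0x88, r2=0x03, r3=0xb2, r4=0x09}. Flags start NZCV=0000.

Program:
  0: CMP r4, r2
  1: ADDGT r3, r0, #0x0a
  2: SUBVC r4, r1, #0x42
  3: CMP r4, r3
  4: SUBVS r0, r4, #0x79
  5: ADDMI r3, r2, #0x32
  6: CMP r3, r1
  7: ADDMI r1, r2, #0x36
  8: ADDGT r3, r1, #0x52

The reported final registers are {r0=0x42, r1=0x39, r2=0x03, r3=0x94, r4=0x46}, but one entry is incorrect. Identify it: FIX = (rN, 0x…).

[0] flags=0010 → (cmp)
[1] flags=0010 GT?T → r3=0x4c
[2] flags=0010 VC?T → r4=0x46
[3] flags=1000 → (cmp)
[4] flags=1000 VS?F → skip
[5] flags=1000 MI?T → r3=0x35
[6] flags=1001 → (cmp)
[7] flags=1001 MI?T → r1=0x39
[8] flags=1001 GT?T → r3=0x8b

FIX = (r3, 0x8b)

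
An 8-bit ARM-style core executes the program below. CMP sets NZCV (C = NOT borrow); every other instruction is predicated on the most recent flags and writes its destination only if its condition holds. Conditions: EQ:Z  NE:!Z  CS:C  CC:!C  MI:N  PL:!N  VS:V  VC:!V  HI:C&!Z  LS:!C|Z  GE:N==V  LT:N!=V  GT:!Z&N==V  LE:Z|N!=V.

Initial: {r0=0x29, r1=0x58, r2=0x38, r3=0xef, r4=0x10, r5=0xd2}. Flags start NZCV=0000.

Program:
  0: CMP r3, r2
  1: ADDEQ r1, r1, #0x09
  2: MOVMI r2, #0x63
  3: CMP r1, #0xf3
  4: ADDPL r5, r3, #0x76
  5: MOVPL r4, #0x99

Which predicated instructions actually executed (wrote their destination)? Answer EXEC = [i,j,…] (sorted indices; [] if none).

[0] flags=1010 → (cmp)
[1] flags=1010 EQ?F → skip
[2] flags=1010 MI?T → r2=0x63
[3] flags=0000 → (cmp)
[4] flags=0000 PL?T → r5=0x65
[5] flags=0000 PL?T → r4=0x99

EXEC = [2,4,5]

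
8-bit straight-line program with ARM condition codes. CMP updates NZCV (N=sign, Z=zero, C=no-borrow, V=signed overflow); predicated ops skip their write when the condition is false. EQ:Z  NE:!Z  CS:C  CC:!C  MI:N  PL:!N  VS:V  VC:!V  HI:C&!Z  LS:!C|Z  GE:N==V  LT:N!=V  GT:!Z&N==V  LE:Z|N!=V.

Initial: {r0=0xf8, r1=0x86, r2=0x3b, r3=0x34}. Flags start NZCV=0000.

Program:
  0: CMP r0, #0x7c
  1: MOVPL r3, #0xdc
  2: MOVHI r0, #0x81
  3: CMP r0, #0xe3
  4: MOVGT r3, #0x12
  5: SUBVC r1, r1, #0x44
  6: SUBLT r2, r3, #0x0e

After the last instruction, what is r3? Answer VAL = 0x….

[0] flags=0011 → (cmp)
[1] flags=0011 PL?T → r3=0xdc
[2] flags=0011 HI?T → r0=0x81
[3] flags=1000 → (cmp)
[4] flags=1000 GT?F → skip
[5] flags=1000 VC?T → r1=0x42
[6] flags=1000 LT?T → r2=0xce

VAL = 0xdc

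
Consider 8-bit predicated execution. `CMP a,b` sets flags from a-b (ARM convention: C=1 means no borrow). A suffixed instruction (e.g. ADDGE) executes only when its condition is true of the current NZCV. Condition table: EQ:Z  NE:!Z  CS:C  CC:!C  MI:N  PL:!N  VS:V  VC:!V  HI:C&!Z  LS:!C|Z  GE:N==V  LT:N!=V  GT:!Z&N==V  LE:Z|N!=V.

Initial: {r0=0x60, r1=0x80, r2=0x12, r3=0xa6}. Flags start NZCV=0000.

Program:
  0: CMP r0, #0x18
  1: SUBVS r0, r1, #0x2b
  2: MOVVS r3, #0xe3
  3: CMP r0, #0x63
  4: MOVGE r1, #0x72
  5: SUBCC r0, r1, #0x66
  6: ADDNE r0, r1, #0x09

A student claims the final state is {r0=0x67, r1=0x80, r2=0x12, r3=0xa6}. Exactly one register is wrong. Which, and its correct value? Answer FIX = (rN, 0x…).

0: ✓ CMP  NZCV=0010
1: · SUBVS
2: · MOVVS
3: ✓ CMP  NZCV=1000
4: · MOVGE
5: ✓ SUBCC  r0←0x1a
6: ✓ ADDNE  r0←0x89

FIX = (r0, 0x89)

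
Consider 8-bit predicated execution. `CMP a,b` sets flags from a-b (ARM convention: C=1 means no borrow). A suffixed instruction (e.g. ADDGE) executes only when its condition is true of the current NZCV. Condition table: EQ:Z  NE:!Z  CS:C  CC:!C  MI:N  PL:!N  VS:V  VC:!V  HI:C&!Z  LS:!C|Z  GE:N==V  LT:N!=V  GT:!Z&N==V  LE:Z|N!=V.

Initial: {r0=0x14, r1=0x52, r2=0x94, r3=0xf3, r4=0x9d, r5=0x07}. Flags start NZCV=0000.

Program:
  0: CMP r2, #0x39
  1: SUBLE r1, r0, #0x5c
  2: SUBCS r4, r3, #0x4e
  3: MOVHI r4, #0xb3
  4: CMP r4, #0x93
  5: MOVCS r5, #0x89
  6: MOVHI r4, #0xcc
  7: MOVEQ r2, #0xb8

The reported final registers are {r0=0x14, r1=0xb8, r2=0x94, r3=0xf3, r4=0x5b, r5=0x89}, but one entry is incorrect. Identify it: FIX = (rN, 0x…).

0: ✓ CMP  NZCV=0011
1: ✓ SUBLE  r1←0xb8
2: ✓ SUBCS  r4←0xa5
3: ✓ MOVHI  r4←0xb3
4: ✓ CMP  NZCV=0010
5: ✓ MOVCS  r5←0x89
6: ✓ MOVHI  r4←0xcc
7: · MOVEQ

FIX = (r4, 0xcc)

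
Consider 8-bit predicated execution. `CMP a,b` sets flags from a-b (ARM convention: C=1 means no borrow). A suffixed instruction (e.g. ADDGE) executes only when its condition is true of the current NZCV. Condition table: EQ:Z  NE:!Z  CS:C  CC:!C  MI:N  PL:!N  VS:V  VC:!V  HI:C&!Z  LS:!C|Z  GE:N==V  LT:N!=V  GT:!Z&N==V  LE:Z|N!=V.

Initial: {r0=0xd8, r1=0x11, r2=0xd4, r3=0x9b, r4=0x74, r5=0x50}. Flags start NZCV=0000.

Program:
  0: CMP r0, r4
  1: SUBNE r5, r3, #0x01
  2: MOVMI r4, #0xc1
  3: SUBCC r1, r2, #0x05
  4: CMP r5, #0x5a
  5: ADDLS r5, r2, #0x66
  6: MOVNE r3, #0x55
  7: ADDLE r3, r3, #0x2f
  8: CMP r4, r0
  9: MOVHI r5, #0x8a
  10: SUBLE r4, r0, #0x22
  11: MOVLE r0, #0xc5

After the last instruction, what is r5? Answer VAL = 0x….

VAL = 0x9a

0: ✓ CMP  NZCV=0011
1: ✓ SUBNE  r5←0x9a
2: · MOVMI
3: · SUBCC
4: ✓ CMP  NZCV=0011
5: · ADDLS
6: ✓ MOVNE  r3←0x55
7: ✓ ADDLE  r3←0x84
8: ✓ CMP  NZCV=1001
9: · MOVHI
10: · SUBLE
11: · MOVLE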